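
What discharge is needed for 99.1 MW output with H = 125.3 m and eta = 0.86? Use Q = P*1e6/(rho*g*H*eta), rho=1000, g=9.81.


Q = 99.1 * 1e6 / (1000 * 9.81 * 125.3 * 0.86) = 93.7465 m^3/s


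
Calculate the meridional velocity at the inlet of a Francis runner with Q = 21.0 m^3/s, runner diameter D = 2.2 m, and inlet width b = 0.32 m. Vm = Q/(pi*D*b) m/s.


Vm = 21.0 / (pi * 2.2 * 0.32) = 9.4950 m/s


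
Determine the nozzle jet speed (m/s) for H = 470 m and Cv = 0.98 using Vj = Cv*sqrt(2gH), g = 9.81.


Vj = 0.98 * sqrt(2*9.81*470) = 94.1076 m/s


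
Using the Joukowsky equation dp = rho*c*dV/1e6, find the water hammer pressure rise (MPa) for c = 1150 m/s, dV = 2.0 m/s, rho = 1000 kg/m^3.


dp = 1000 * 1150 * 2.0 / 1e6 = 2.3000 MPa


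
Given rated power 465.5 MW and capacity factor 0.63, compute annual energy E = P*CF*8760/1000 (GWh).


E = 465.5 * 0.63 * 8760 / 1000 = 2569.0014 GWh


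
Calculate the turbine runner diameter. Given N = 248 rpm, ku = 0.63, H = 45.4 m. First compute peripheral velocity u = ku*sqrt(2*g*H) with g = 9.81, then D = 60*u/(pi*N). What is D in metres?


u = 0.63 * sqrt(2*9.81*45.4) = 18.8026 m/s
D = 60 * 18.8026 / (pi * 248) = 1.4480 m


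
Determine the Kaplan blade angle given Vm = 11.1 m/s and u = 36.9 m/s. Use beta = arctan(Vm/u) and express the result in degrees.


beta = arctan(11.1 / 36.9) = 16.7420 degrees


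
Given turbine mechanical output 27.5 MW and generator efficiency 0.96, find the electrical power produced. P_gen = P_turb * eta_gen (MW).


P_gen = 27.5 * 0.96 = 26.4000 MW


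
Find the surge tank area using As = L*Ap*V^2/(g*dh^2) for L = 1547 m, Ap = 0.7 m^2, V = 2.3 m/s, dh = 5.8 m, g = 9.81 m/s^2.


As = 1547 * 0.7 * 2.3^2 / (9.81 * 5.8^2) = 17.3588 m^2


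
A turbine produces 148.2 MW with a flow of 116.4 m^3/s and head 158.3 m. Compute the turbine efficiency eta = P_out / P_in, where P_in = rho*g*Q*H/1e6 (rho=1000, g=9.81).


P_in = 1000 * 9.81 * 116.4 * 158.3 / 1e6 = 180.7602 MW
eta = 148.2 / 180.7602 = 0.8199


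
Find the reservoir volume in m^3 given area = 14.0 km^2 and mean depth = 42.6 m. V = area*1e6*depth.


V = 14.0 * 1e6 * 42.6 = 5.9640e+08 m^3


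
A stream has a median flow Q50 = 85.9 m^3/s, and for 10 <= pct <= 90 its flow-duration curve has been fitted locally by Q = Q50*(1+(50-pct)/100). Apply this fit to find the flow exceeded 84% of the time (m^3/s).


Q = 85.9 * (1 + (50 - 84)/100) = 56.6940 m^3/s


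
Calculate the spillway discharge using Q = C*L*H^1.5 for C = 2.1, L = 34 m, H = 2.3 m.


Q = 2.1 * 34 * 2.3^1.5 = 249.0520 m^3/s


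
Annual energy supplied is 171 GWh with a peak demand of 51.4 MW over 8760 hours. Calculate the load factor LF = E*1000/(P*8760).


LF = 171 * 1000 / (51.4 * 8760) = 0.3798


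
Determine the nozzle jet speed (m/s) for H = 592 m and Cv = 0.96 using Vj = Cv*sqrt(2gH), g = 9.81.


Vj = 0.96 * sqrt(2*9.81*592) = 103.4622 m/s


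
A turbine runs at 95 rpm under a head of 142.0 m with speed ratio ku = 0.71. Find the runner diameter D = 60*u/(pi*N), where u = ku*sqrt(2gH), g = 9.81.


u = 0.71 * sqrt(2*9.81*142.0) = 37.4759 m/s
D = 60 * 37.4759 / (pi * 95) = 7.5341 m


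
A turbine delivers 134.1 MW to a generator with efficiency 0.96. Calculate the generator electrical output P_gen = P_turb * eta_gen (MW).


P_gen = 134.1 * 0.96 = 128.7360 MW


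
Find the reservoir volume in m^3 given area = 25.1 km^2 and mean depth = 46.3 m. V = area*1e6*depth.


V = 25.1 * 1e6 * 46.3 = 1.1621e+09 m^3


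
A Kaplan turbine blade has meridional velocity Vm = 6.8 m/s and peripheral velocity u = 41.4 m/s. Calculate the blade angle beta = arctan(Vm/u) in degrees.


beta = arctan(6.8 / 41.4) = 9.3276 degrees


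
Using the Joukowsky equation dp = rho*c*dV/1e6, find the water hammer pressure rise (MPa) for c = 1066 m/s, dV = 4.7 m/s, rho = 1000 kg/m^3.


dp = 1000 * 1066 * 4.7 / 1e6 = 5.0102 MPa


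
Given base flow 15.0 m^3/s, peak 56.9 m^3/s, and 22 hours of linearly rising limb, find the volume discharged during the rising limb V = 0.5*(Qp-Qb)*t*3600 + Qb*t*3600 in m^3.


V = 0.5*(56.9 - 15.0)*22*3600 + 15.0*22*3600 = 2.8472e+06 m^3


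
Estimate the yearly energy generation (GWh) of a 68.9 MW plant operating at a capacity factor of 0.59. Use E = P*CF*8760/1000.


E = 68.9 * 0.59 * 8760 / 1000 = 356.1028 GWh


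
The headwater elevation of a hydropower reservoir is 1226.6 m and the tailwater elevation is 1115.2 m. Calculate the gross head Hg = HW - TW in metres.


Hg = 1226.6 - 1115.2 = 111.4000 m


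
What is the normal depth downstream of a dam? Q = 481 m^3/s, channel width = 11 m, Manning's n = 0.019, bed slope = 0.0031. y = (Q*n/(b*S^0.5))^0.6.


y = (481 * 0.019 / (11 * 0.0031^0.5))^0.6 = 5.0617 m


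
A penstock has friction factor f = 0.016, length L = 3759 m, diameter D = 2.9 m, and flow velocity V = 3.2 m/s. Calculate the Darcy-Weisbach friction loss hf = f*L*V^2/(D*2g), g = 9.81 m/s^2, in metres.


hf = 0.016 * 3759 * 3.2^2 / (2.9 * 2 * 9.81) = 10.8242 m


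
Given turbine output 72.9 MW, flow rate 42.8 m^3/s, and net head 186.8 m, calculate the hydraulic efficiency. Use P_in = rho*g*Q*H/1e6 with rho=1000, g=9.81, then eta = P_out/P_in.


P_in = 1000 * 9.81 * 42.8 * 186.8 / 1e6 = 78.4313 MW
eta = 72.9 / 78.4313 = 0.9295


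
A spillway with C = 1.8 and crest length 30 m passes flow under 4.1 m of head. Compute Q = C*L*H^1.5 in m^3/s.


Q = 1.8 * 30 * 4.1^1.5 = 448.3008 m^3/s


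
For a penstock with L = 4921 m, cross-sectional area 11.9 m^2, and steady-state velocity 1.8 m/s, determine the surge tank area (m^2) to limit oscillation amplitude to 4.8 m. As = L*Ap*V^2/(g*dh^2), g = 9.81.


As = 4921 * 11.9 * 1.8^2 / (9.81 * 4.8^2) = 839.4481 m^2


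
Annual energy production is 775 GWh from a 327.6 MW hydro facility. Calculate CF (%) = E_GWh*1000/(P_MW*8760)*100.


CF = 775 * 1000 / (327.6 * 8760) * 100 = 27.0056 %


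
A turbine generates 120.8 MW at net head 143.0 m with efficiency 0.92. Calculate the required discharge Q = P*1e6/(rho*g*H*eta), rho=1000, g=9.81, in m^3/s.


Q = 120.8 * 1e6 / (1000 * 9.81 * 143.0 * 0.92) = 93.5996 m^3/s


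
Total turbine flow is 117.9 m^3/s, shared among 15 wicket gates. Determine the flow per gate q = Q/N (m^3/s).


q = 117.9 / 15 = 7.8600 m^3/s


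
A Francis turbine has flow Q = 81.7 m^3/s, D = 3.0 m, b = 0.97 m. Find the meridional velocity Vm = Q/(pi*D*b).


Vm = 81.7 / (pi * 3.0 * 0.97) = 8.9367 m/s


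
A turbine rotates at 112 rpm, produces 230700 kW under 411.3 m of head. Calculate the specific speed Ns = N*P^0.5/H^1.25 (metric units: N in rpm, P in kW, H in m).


Ns = 112 * 230700^0.5 / 411.3^1.25 = 29.0431


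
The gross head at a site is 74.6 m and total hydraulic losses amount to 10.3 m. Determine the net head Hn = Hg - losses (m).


Hn = 74.6 - 10.3 = 64.3000 m


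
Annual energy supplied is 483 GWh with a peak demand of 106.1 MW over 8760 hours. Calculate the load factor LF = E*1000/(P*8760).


LF = 483 * 1000 / (106.1 * 8760) = 0.5197


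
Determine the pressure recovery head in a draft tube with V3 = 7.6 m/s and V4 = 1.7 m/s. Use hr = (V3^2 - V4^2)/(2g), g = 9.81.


hr = (7.6^2 - 1.7^2) / (2*9.81) = 2.7966 m


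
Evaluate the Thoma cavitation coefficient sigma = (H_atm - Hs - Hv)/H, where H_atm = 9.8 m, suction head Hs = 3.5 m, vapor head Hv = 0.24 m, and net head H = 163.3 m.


sigma = (9.8 - 3.5 - 0.24) / 163.3 = 0.0371


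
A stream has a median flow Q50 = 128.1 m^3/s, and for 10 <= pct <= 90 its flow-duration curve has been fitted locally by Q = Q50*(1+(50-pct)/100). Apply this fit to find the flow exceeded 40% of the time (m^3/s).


Q = 128.1 * (1 + (50 - 40)/100) = 140.9100 m^3/s


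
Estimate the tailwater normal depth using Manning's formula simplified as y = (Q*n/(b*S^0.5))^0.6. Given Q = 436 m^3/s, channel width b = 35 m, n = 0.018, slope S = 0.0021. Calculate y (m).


y = (436 * 0.018 / (35 * 0.0021^0.5))^0.6 = 2.5927 m


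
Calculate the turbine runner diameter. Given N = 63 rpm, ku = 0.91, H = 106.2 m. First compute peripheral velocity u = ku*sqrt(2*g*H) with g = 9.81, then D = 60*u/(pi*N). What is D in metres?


u = 0.91 * sqrt(2*9.81*106.2) = 41.5387 m/s
D = 60 * 41.5387 / (pi * 63) = 12.5926 m


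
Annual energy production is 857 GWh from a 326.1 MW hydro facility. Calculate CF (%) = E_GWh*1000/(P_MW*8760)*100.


CF = 857 * 1000 / (326.1 * 8760) * 100 = 30.0003 %


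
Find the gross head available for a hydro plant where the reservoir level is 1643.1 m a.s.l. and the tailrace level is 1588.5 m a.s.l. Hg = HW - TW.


Hg = 1643.1 - 1588.5 = 54.6000 m


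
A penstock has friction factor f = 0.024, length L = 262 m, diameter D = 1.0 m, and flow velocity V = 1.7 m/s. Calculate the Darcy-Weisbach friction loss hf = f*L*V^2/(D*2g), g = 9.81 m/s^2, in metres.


hf = 0.024 * 262 * 1.7^2 / (1.0 * 2 * 9.81) = 0.9262 m


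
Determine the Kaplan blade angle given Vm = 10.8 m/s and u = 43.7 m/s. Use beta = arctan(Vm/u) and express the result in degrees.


beta = arctan(10.8 / 43.7) = 13.8819 degrees


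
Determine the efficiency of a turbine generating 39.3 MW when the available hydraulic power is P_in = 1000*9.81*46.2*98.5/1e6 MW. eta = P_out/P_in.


P_in = 1000 * 9.81 * 46.2 * 98.5 / 1e6 = 44.6424 MW
eta = 39.3 / 44.6424 = 0.8803


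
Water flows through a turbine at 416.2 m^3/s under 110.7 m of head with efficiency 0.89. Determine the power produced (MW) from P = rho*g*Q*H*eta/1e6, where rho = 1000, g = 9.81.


P = 1000 * 9.81 * 416.2 * 110.7 * 0.89 / 1e6 = 402.2617 MW


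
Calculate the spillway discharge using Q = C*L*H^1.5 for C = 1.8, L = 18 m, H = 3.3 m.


Q = 1.8 * 18 * 3.3^1.5 = 194.2298 m^3/s


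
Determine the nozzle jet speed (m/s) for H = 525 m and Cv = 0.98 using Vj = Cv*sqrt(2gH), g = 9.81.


Vj = 0.98 * sqrt(2*9.81*525) = 99.4616 m/s


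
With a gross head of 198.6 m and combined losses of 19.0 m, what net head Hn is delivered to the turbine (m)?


Hn = 198.6 - 19.0 = 179.6000 m


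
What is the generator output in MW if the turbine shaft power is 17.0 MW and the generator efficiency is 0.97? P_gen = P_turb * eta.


P_gen = 17.0 * 0.97 = 16.4900 MW


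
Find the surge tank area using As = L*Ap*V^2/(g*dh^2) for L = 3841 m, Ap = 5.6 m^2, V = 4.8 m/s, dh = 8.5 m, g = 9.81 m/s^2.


As = 3841 * 5.6 * 4.8^2 / (9.81 * 8.5^2) = 699.2105 m^2


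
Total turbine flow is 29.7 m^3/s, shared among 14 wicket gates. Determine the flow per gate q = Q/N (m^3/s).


q = 29.7 / 14 = 2.1214 m^3/s


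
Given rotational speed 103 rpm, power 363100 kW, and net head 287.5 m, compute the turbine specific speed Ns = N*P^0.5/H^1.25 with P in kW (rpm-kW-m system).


Ns = 103 * 363100^0.5 / 287.5^1.25 = 52.4268


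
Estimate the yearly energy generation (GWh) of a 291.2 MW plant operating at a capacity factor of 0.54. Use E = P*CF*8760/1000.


E = 291.2 * 0.54 * 8760 / 1000 = 1377.4925 GWh


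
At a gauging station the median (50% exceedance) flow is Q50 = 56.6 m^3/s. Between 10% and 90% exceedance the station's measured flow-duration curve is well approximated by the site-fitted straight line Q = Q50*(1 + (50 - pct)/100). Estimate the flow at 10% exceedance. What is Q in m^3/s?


Q = 56.6 * (1 + (50 - 10)/100) = 79.2400 m^3/s


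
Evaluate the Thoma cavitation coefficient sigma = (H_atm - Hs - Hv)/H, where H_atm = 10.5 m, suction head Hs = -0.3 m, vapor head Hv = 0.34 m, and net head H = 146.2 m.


sigma = (10.5 - (-0.3) - 0.34) / 146.2 = 0.0715


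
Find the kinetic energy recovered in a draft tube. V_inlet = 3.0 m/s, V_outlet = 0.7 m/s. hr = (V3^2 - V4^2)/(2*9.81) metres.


hr = (3.0^2 - 0.7^2) / (2*9.81) = 0.4337 m


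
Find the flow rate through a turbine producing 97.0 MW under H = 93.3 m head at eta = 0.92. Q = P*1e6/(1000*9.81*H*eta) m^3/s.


Q = 97.0 * 1e6 / (1000 * 9.81 * 93.3 * 0.92) = 115.1949 m^3/s


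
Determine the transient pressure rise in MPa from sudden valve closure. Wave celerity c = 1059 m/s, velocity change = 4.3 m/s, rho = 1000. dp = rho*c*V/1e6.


dp = 1000 * 1059 * 4.3 / 1e6 = 4.5537 MPa


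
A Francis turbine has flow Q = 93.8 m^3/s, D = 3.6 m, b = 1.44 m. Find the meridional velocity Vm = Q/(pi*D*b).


Vm = 93.8 / (pi * 3.6 * 1.44) = 5.7595 m/s


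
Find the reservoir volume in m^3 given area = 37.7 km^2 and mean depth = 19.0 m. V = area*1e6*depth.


V = 37.7 * 1e6 * 19.0 = 7.1630e+08 m^3


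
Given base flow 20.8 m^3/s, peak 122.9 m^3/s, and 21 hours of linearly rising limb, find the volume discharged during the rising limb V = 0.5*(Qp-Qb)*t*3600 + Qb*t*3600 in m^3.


V = 0.5*(122.9 - 20.8)*21*3600 + 20.8*21*3600 = 5.4319e+06 m^3


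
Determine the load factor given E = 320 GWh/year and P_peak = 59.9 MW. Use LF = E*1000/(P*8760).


LF = 320 * 1000 / (59.9 * 8760) = 0.6098


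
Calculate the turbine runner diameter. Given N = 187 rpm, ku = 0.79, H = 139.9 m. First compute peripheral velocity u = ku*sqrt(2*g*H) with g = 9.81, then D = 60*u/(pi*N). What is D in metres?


u = 0.79 * sqrt(2*9.81*139.9) = 41.3890 m/s
D = 60 * 41.3890 / (pi * 187) = 4.2271 m


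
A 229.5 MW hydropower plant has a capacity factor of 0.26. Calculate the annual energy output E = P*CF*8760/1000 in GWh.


E = 229.5 * 0.26 * 8760 / 1000 = 522.7092 GWh


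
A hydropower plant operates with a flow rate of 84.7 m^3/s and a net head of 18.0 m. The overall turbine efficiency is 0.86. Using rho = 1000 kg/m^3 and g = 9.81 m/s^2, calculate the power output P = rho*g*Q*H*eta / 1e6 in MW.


P = 1000 * 9.81 * 84.7 * 18.0 * 0.86 / 1e6 = 12.8624 MW


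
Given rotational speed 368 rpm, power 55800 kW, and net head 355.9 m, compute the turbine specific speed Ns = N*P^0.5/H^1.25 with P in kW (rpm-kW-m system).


Ns = 368 * 55800^0.5 / 355.9^1.25 = 56.2348


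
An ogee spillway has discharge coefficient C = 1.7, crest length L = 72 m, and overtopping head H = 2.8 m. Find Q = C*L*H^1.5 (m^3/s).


Q = 1.7 * 72 * 2.8^1.5 = 573.4802 m^3/s


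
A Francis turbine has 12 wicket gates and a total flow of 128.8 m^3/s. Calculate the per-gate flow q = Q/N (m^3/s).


q = 128.8 / 12 = 10.7333 m^3/s


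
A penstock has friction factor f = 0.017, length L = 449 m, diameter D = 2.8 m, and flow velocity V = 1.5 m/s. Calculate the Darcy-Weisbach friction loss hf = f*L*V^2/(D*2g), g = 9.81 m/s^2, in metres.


hf = 0.017 * 449 * 1.5^2 / (2.8 * 2 * 9.81) = 0.3126 m


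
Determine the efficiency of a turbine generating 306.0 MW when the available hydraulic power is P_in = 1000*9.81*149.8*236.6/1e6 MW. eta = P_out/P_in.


P_in = 1000 * 9.81 * 149.8 * 236.6 / 1e6 = 347.6927 MW
eta = 306.0 / 347.6927 = 0.8801


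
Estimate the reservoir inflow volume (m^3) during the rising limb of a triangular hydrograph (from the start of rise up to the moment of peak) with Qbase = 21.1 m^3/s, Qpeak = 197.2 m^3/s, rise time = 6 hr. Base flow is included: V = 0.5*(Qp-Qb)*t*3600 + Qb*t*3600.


V = 0.5*(197.2 - 21.1)*6*3600 + 21.1*6*3600 = 2.3576e+06 m^3


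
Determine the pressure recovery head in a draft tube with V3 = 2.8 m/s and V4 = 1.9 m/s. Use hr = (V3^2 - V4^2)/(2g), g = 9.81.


hr = (2.8^2 - 1.9^2) / (2*9.81) = 0.2156 m


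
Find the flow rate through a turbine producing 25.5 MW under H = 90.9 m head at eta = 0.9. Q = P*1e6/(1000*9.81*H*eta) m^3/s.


Q = 25.5 * 1e6 / (1000 * 9.81 * 90.9 * 0.9) = 31.7735 m^3/s


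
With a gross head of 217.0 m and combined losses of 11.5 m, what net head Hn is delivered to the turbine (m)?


Hn = 217.0 - 11.5 = 205.5000 m


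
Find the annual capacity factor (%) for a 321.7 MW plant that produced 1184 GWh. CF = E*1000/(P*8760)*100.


CF = 1184 * 1000 / (321.7 * 8760) * 100 = 42.0142 %


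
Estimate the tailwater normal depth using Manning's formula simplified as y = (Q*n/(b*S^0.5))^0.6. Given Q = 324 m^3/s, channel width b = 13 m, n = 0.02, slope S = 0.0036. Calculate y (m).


y = (324 * 0.02 / (13 * 0.0036^0.5))^0.6 = 3.5620 m


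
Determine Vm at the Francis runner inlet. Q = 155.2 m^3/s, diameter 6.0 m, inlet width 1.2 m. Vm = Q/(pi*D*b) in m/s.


Vm = 155.2 / (pi * 6.0 * 1.2) = 6.8613 m/s


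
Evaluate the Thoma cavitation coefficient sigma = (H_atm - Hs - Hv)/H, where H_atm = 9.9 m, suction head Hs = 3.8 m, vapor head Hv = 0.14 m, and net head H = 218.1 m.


sigma = (9.9 - 3.8 - 0.14) / 218.1 = 0.0273


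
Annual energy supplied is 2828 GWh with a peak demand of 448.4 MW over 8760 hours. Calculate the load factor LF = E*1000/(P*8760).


LF = 2828 * 1000 / (448.4 * 8760) = 0.7200


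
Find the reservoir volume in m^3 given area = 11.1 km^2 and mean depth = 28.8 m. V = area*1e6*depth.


V = 11.1 * 1e6 * 28.8 = 3.1968e+08 m^3


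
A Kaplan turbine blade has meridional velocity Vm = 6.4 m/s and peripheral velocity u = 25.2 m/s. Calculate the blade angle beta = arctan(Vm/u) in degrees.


beta = arctan(6.4 / 25.2) = 14.2500 degrees


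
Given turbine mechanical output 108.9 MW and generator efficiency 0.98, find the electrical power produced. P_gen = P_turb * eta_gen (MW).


P_gen = 108.9 * 0.98 = 106.7220 MW


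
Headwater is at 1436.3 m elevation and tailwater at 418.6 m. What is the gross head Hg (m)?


Hg = 1436.3 - 418.6 = 1017.7000 m


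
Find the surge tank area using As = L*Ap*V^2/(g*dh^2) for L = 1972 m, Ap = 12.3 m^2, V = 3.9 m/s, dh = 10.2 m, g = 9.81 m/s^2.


As = 1972 * 12.3 * 3.9^2 / (9.81 * 10.2^2) = 361.4697 m^2


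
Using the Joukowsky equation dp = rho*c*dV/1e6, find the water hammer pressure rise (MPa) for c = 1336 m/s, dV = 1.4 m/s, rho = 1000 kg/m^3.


dp = 1000 * 1336 * 1.4 / 1e6 = 1.8704 MPa


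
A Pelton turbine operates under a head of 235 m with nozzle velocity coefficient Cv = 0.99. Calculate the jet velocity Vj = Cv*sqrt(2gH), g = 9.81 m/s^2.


Vj = 0.99 * sqrt(2*9.81*235) = 67.2231 m/s


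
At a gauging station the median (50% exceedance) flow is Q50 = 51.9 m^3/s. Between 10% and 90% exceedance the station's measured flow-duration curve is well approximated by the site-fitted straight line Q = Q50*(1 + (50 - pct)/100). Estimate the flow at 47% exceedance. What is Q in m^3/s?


Q = 51.9 * (1 + (50 - 47)/100) = 53.4570 m^3/s


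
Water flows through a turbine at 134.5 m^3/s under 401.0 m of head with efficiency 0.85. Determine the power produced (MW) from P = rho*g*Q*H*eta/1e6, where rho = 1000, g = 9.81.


P = 1000 * 9.81 * 134.5 * 401.0 * 0.85 / 1e6 = 449.7328 MW


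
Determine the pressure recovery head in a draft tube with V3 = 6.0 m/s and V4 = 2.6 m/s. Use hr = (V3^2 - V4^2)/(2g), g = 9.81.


hr = (6.0^2 - 2.6^2) / (2*9.81) = 1.4903 m


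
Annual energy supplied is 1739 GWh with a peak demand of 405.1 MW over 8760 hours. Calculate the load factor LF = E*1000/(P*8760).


LF = 1739 * 1000 / (405.1 * 8760) = 0.4900


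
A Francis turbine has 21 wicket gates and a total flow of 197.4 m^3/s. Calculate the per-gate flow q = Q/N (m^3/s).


q = 197.4 / 21 = 9.4000 m^3/s


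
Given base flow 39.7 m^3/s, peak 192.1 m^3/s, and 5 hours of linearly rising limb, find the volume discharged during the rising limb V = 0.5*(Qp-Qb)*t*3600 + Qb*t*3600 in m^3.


V = 0.5*(192.1 - 39.7)*5*3600 + 39.7*5*3600 = 2.0862e+06 m^3


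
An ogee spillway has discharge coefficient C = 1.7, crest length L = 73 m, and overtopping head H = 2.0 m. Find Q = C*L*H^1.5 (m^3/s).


Q = 1.7 * 73 * 2.0^1.5 = 351.0078 m^3/s


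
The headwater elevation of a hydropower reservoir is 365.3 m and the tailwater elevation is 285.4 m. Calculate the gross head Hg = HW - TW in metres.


Hg = 365.3 - 285.4 = 79.9000 m


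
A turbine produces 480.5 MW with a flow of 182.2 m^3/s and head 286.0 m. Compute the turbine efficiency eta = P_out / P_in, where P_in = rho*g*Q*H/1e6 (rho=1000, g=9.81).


P_in = 1000 * 9.81 * 182.2 * 286.0 / 1e6 = 511.1913 MW
eta = 480.5 / 511.1913 = 0.9400


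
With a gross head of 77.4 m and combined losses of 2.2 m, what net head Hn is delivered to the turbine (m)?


Hn = 77.4 - 2.2 = 75.2000 m


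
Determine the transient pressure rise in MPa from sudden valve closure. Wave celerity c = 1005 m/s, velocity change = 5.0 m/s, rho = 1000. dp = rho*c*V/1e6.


dp = 1000 * 1005 * 5.0 / 1e6 = 5.0250 MPa


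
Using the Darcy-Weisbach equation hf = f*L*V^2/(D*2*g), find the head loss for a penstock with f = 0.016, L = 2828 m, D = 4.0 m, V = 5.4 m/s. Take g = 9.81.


hf = 0.016 * 2828 * 5.4^2 / (4.0 * 2 * 9.81) = 16.8123 m


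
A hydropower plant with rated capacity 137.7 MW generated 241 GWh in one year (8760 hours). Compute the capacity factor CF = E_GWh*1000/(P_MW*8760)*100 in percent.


CF = 241 * 1000 / (137.7 * 8760) * 100 = 19.9792 %


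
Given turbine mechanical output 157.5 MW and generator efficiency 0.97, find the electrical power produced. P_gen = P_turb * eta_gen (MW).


P_gen = 157.5 * 0.97 = 152.7750 MW


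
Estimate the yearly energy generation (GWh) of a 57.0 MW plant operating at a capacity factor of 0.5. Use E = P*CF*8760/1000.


E = 57.0 * 0.5 * 8760 / 1000 = 249.6600 GWh


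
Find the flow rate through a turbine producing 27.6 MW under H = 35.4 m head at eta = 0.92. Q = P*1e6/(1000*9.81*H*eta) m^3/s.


Q = 27.6 * 1e6 / (1000 * 9.81 * 35.4 * 0.92) = 86.3871 m^3/s


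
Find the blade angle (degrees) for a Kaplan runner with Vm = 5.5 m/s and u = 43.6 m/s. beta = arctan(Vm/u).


beta = arctan(5.5 / 43.6) = 7.1897 degrees


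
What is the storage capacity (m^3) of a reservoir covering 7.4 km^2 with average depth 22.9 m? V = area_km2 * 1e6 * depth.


V = 7.4 * 1e6 * 22.9 = 1.6946e+08 m^3


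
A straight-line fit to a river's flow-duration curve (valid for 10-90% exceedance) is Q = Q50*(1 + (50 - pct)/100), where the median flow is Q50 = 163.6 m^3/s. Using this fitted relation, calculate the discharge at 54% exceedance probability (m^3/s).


Q = 163.6 * (1 + (50 - 54)/100) = 157.0560 m^3/s


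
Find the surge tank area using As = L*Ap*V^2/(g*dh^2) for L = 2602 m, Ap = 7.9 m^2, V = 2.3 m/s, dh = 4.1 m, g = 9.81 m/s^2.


As = 2602 * 7.9 * 2.3^2 / (9.81 * 4.1^2) = 659.4067 m^2


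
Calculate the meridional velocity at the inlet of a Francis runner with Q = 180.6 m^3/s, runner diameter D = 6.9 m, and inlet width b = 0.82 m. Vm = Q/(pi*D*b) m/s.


Vm = 180.6 / (pi * 6.9 * 0.82) = 10.1603 m/s


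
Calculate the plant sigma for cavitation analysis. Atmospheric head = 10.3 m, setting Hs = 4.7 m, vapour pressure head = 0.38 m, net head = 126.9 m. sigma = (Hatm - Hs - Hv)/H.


sigma = (10.3 - 4.7 - 0.38) / 126.9 = 0.0411


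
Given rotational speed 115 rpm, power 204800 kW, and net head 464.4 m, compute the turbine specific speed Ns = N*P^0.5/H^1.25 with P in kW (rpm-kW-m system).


Ns = 115 * 204800^0.5 / 464.4^1.25 = 24.1406


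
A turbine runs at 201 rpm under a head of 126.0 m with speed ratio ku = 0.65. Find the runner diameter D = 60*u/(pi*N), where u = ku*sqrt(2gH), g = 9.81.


u = 0.65 * sqrt(2*9.81*126.0) = 32.3183 m/s
D = 60 * 32.3183 / (pi * 201) = 3.0708 m


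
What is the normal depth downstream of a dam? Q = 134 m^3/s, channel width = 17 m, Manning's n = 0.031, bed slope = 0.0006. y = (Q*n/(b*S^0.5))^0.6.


y = (134 * 0.031 / (17 * 0.0006^0.5))^0.6 = 3.9753 m


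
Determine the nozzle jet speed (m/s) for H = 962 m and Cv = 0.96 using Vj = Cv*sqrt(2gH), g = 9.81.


Vj = 0.96 * sqrt(2*9.81*962) = 131.8889 m/s


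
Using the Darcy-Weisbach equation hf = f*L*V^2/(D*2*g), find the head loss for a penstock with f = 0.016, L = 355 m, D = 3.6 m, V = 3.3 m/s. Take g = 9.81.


hf = 0.016 * 355 * 3.3^2 / (3.6 * 2 * 9.81) = 0.8757 m


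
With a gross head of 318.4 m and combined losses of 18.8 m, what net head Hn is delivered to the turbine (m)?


Hn = 318.4 - 18.8 = 299.6000 m


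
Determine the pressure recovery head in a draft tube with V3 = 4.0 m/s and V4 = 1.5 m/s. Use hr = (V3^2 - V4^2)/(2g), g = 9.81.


hr = (4.0^2 - 1.5^2) / (2*9.81) = 0.7008 m


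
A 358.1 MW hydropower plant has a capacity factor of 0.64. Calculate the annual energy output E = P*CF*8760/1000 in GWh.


E = 358.1 * 0.64 * 8760 / 1000 = 2007.6518 GWh


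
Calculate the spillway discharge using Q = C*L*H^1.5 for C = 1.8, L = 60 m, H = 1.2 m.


Q = 1.8 * 60 * 1.2^1.5 = 141.9697 m^3/s


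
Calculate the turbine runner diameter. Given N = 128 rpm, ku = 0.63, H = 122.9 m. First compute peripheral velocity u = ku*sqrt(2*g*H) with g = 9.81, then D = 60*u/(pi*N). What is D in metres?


u = 0.63 * sqrt(2*9.81*122.9) = 30.9361 m/s
D = 60 * 30.9361 / (pi * 128) = 4.6159 m


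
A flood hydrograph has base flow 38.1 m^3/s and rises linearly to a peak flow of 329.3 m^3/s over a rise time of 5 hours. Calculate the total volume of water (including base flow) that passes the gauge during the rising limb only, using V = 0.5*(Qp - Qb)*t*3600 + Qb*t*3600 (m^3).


V = 0.5*(329.3 - 38.1)*5*3600 + 38.1*5*3600 = 3.3066e+06 m^3


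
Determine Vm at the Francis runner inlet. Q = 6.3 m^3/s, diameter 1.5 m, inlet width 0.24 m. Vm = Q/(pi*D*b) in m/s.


Vm = 6.3 / (pi * 1.5 * 0.24) = 5.5704 m/s


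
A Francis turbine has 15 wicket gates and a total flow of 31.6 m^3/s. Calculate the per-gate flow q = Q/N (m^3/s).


q = 31.6 / 15 = 2.1067 m^3/s


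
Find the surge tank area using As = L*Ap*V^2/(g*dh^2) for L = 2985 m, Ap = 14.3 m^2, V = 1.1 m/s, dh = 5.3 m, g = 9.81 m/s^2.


As = 2985 * 14.3 * 1.1^2 / (9.81 * 5.3^2) = 187.4325 m^2


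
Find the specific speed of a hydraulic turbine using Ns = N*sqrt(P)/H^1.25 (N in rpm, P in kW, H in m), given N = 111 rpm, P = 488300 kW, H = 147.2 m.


Ns = 111 * 488300^0.5 / 147.2^1.25 = 151.2800


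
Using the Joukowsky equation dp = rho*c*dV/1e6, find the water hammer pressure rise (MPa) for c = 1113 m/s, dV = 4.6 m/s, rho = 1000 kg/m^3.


dp = 1000 * 1113 * 4.6 / 1e6 = 5.1198 MPa


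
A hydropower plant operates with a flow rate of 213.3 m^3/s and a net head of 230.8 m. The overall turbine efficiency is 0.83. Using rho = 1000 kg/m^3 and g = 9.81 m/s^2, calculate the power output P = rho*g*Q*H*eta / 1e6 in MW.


P = 1000 * 9.81 * 213.3 * 230.8 * 0.83 / 1e6 = 400.8425 MW


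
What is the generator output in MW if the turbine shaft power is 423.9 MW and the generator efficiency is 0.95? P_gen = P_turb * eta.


P_gen = 423.9 * 0.95 = 402.7050 MW


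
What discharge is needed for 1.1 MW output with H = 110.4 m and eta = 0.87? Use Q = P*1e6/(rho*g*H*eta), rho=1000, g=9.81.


Q = 1.1 * 1e6 / (1000 * 9.81 * 110.4 * 0.87) = 1.1674 m^3/s


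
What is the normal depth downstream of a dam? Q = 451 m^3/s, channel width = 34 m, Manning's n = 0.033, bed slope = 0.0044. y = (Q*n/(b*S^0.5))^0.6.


y = (451 * 0.033 / (34 * 0.0044^0.5))^0.6 = 3.1024 m


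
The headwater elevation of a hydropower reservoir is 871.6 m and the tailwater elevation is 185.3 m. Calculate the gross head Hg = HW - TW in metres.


Hg = 871.6 - 185.3 = 686.3000 m


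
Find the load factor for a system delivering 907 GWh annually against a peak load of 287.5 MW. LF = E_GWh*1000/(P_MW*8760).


LF = 907 * 1000 / (287.5 * 8760) = 0.3601


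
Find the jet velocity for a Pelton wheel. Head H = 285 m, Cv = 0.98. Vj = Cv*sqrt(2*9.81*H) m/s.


Vj = 0.98 * sqrt(2*9.81*285) = 73.2821 m/s


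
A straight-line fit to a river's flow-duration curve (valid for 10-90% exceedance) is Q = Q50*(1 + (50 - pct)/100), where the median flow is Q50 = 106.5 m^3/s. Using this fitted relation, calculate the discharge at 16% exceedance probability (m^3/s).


Q = 106.5 * (1 + (50 - 16)/100) = 142.7100 m^3/s


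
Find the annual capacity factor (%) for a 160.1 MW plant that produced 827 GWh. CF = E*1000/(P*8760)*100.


CF = 827 * 1000 / (160.1 * 8760) * 100 = 58.9671 %


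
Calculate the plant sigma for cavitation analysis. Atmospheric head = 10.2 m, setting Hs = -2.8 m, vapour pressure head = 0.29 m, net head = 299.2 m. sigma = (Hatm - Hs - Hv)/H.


sigma = (10.2 - (-2.8) - 0.29) / 299.2 = 0.0425


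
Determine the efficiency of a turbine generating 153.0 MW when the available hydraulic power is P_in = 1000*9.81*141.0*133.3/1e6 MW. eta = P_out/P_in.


P_in = 1000 * 9.81 * 141.0 * 133.3 / 1e6 = 184.3819 MW
eta = 153.0 / 184.3819 = 0.8298


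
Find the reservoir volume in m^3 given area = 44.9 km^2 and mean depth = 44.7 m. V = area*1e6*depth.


V = 44.9 * 1e6 * 44.7 = 2.0070e+09 m^3


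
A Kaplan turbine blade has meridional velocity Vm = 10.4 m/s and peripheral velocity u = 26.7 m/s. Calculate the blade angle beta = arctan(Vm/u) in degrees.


beta = arctan(10.4 / 26.7) = 21.2816 degrees


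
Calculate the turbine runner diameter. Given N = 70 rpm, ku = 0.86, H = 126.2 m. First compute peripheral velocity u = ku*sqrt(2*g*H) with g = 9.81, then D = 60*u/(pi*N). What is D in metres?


u = 0.86 * sqrt(2*9.81*126.2) = 42.7935 m/s
D = 60 * 42.7935 / (pi * 70) = 11.6756 m


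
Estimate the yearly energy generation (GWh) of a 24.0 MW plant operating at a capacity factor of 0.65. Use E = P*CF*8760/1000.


E = 24.0 * 0.65 * 8760 / 1000 = 136.6560 GWh


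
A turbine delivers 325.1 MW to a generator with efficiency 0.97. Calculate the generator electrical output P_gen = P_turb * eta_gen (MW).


P_gen = 325.1 * 0.97 = 315.3470 MW


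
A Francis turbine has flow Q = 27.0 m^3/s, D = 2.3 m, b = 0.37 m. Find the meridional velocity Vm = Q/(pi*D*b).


Vm = 27.0 / (pi * 2.3 * 0.37) = 10.0991 m/s


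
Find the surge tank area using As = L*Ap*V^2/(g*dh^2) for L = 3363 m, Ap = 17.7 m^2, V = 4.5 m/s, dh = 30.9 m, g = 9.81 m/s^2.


As = 3363 * 17.7 * 4.5^2 / (9.81 * 30.9^2) = 128.6883 m^2


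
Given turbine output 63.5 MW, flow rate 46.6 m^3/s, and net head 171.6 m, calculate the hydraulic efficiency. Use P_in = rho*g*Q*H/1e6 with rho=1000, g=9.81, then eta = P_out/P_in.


P_in = 1000 * 9.81 * 46.6 * 171.6 / 1e6 = 78.4463 MW
eta = 63.5 / 78.4463 = 0.8095


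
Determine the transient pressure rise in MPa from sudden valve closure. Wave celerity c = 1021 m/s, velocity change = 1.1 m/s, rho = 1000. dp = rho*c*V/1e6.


dp = 1000 * 1021 * 1.1 / 1e6 = 1.1231 MPa


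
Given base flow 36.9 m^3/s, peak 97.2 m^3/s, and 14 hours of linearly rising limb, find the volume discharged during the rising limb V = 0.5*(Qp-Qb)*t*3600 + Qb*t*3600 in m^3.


V = 0.5*(97.2 - 36.9)*14*3600 + 36.9*14*3600 = 3.3793e+06 m^3


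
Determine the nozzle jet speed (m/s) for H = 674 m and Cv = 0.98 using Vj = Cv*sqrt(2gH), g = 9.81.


Vj = 0.98 * sqrt(2*9.81*674) = 112.6952 m/s


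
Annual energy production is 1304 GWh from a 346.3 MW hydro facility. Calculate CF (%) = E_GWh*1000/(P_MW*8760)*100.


CF = 1304 * 1000 / (346.3 * 8760) * 100 = 42.9854 %


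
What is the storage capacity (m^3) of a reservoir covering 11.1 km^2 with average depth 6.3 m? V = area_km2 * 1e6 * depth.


V = 11.1 * 1e6 * 6.3 = 6.9930e+07 m^3


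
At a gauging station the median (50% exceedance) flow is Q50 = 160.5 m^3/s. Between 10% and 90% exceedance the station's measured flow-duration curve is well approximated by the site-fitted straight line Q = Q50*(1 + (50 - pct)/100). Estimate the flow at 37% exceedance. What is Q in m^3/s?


Q = 160.5 * (1 + (50 - 37)/100) = 181.3650 m^3/s


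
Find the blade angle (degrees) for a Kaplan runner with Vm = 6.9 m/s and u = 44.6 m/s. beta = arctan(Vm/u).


beta = arctan(6.9 / 44.6) = 8.7944 degrees


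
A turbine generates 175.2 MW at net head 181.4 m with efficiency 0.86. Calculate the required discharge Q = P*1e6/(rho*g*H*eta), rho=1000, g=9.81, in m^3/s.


Q = 175.2 * 1e6 / (1000 * 9.81 * 181.4 * 0.86) = 114.4799 m^3/s


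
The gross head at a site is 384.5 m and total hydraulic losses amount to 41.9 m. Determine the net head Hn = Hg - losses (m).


Hn = 384.5 - 41.9 = 342.6000 m


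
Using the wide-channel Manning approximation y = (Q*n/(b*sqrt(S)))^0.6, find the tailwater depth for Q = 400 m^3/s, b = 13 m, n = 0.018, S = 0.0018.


y = (400 * 0.018 / (13 * 0.0018^0.5))^0.6 = 4.6715 m


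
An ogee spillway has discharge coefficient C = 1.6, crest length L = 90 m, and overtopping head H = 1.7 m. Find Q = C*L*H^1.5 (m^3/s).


Q = 1.6 * 90 * 1.7^1.5 = 319.1801 m^3/s


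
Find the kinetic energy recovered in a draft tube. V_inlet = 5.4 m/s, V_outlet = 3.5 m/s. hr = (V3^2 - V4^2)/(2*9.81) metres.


hr = (5.4^2 - 3.5^2) / (2*9.81) = 0.8619 m


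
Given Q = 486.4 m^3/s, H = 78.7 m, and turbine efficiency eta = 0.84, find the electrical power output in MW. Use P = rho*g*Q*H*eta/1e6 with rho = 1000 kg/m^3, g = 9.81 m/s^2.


P = 1000 * 9.81 * 486.4 * 78.7 * 0.84 / 1e6 = 315.4399 MW


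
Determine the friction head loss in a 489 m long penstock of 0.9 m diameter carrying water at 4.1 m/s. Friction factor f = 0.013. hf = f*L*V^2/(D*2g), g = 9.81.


hf = 0.013 * 489 * 4.1^2 / (0.9 * 2 * 9.81) = 6.0517 m


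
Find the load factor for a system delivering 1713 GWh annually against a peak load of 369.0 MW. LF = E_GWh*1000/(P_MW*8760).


LF = 1713 * 1000 / (369.0 * 8760) = 0.5299


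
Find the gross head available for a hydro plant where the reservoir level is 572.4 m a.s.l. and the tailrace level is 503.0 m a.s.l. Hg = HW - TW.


Hg = 572.4 - 503.0 = 69.4000 m


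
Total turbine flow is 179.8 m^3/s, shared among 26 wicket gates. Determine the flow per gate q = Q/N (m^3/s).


q = 179.8 / 26 = 6.9154 m^3/s


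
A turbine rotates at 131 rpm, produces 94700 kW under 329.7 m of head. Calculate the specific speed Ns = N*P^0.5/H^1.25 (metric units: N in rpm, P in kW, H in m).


Ns = 131 * 94700^0.5 / 329.7^1.25 = 28.6944


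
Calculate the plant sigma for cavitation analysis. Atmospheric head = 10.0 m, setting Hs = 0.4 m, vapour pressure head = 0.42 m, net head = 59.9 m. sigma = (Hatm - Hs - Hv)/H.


sigma = (10.0 - 0.4 - 0.42) / 59.9 = 0.1533


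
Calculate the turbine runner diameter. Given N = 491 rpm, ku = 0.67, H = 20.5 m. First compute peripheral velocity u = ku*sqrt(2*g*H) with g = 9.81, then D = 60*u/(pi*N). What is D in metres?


u = 0.67 * sqrt(2*9.81*20.5) = 13.4370 m/s
D = 60 * 13.4370 / (pi * 491) = 0.5227 m


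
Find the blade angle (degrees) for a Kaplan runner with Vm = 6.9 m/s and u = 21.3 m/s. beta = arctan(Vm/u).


beta = arctan(6.9 / 21.3) = 17.9494 degrees


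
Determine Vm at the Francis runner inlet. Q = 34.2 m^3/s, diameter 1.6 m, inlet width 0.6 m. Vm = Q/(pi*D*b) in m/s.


Vm = 34.2 / (pi * 1.6 * 0.6) = 11.3398 m/s


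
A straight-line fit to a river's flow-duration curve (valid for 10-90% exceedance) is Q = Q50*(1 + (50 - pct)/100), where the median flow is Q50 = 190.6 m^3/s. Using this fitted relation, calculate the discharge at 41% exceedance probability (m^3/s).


Q = 190.6 * (1 + (50 - 41)/100) = 207.7540 m^3/s


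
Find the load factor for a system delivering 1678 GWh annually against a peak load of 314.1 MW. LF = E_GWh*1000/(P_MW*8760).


LF = 1678 * 1000 / (314.1 * 8760) = 0.6098


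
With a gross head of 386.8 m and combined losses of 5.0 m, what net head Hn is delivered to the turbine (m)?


Hn = 386.8 - 5.0 = 381.8000 m


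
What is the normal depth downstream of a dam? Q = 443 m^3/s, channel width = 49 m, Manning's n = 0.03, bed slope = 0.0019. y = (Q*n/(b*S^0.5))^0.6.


y = (443 * 0.03 / (49 * 0.0019^0.5))^0.6 = 2.9948 m


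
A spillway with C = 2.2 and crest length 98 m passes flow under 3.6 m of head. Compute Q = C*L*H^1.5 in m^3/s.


Q = 2.2 * 98 * 3.6^1.5 = 1472.6601 m^3/s


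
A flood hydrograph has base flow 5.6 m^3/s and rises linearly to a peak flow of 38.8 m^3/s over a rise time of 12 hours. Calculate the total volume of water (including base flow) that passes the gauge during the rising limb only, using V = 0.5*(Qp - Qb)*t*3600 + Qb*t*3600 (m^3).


V = 0.5*(38.8 - 5.6)*12*3600 + 5.6*12*3600 = 959040.0000 m^3


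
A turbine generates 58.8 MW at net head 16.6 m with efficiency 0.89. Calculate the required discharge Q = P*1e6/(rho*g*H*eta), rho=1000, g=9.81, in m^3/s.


Q = 58.8 * 1e6 / (1000 * 9.81 * 16.6 * 0.89) = 405.7049 m^3/s


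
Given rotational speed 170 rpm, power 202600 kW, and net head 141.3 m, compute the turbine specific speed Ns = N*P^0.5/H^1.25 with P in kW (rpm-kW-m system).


Ns = 170 * 202600^0.5 / 141.3^1.25 = 157.0692


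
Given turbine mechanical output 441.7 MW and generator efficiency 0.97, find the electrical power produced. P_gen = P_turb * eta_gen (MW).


P_gen = 441.7 * 0.97 = 428.4490 MW


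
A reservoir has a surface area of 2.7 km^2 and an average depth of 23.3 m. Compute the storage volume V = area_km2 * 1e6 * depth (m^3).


V = 2.7 * 1e6 * 23.3 = 6.2910e+07 m^3


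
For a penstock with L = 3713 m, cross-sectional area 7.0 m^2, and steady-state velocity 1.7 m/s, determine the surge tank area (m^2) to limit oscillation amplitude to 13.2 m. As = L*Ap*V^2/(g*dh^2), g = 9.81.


As = 3713 * 7.0 * 1.7^2 / (9.81 * 13.2^2) = 43.9444 m^2


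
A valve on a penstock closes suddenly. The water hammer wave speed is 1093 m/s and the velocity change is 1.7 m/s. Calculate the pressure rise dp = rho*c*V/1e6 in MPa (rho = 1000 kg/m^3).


dp = 1000 * 1093 * 1.7 / 1e6 = 1.8581 MPa


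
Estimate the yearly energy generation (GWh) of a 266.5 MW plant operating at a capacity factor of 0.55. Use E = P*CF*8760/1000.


E = 266.5 * 0.55 * 8760 / 1000 = 1283.9970 GWh


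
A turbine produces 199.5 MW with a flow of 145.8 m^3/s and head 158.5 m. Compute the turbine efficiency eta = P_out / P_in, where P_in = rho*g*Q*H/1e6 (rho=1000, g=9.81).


P_in = 1000 * 9.81 * 145.8 * 158.5 / 1e6 = 226.7022 MW
eta = 199.5 / 226.7022 = 0.8800


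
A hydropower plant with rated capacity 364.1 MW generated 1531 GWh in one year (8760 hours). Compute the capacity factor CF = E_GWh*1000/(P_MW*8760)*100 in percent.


CF = 1531 * 1000 / (364.1 * 8760) * 100 = 48.0010 %


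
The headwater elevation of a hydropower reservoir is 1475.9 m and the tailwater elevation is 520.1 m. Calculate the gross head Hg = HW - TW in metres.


Hg = 1475.9 - 520.1 = 955.8000 m


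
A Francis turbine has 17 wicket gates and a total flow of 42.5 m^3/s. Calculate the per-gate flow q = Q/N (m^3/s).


q = 42.5 / 17 = 2.5000 m^3/s


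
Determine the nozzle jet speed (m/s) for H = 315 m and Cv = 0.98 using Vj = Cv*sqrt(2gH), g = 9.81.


Vj = 0.98 * sqrt(2*9.81*315) = 77.0426 m/s


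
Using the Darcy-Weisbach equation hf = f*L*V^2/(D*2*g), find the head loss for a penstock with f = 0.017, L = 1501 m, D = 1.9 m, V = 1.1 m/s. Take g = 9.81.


hf = 0.017 * 1501 * 1.1^2 / (1.9 * 2 * 9.81) = 0.8283 m


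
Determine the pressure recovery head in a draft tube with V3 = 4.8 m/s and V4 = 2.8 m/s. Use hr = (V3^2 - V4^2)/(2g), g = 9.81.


hr = (4.8^2 - 2.8^2) / (2*9.81) = 0.7747 m


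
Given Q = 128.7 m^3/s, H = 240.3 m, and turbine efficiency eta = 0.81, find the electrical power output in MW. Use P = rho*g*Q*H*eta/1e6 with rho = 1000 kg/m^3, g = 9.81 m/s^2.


P = 1000 * 9.81 * 128.7 * 240.3 * 0.81 / 1e6 = 245.7459 MW


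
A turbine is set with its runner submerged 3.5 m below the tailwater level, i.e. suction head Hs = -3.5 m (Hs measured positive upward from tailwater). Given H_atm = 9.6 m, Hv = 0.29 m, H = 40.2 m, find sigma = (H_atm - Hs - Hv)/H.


sigma = (9.6 - (-3.5) - 0.29) / 40.2 = 0.3187


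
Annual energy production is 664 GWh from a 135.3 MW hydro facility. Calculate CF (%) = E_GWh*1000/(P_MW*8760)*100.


CF = 664 * 1000 / (135.3 * 8760) * 100 = 56.0230 %
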